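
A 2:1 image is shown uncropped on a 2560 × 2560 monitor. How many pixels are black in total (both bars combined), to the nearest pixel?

3276800 pixels

2:1 (2.000) > square (1.000), so the image fills the width.
The image is 2560 × 1/2 ≈ 1280.0000 px tall.
Black = 2560 − 1280.0000 = 1280.0000 px.
That's 1280.0000 × 2560 ≈ 3276800 black pixels.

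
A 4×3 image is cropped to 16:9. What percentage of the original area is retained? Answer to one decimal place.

75.0%

The width stays; only height is cut (since 16:9 is wider than 4×3).
Fraction kept = (1.333)/(1.778) ≈ 75.00%.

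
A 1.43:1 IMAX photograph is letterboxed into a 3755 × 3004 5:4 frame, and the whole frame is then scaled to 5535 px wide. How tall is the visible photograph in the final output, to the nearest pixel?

At 3755×3004 the photograph is width-limited, so height = 3755 / 1.430 ≈ 2625.87 px.
Scaling 3755 → 5535 is ×1.4740, so the height becomes 2625.87 × 1.4740 ≈ 3870.63 px.

3871 px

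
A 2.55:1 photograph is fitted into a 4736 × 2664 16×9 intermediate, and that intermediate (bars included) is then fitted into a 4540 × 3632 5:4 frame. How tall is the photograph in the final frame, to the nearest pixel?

1780 px

First fit — 2.55:1 into 4736×2664 spans the width: 4736.00 × 1857.25.
Second fit — the 16×9 canvas into 4540×3632 spans the width: 4540.00 × 2553.75 (×0.9586 from 4736×2664).
The photograph scales with it: height 1857.25 × 0.9586 ≈ 1780.39.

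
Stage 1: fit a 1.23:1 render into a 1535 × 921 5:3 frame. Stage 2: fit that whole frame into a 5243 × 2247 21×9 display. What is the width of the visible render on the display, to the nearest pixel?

1.23:1 in 1535×921: fills the height, so the render is 1132.83 × 921.00.
5:3 in 5243×2247: fills the height, so the intermediate becomes 3745.00 × 2247.00 — a scale of ×2.4397.
So the render's width is 1132.83 × 2.4397 ≈ 2763.81.

2764 px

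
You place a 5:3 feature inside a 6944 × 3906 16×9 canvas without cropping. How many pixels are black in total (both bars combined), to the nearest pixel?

1695204 pixels

Since 1.667 < 1.778, the feature is height-limited.
The feature is 3906 × 5/3 ≈ 6510.0000 px wide.
Leftover width: 6944 − 6510.0000 = 434.0000 px.
Bar area = 434.0000 × 3906 ≈ 1695204 px.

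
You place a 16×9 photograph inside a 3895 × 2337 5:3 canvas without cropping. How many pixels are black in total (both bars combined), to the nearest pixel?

568913 pixels

16×9 (1.778) > 5:3 (1.667), so the photograph fills the width.
Content height = 3895 × 9/16 ≈ 2190.9375 px.
2337 − 2190.9375 = 146.0625 px of bars.
Across the 3895-px span: 146.0625 × 3895 ≈ 568913 px.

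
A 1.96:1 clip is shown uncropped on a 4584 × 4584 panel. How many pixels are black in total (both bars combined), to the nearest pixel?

10292109 pixels

1.96:1 is wider than square, so it spans the full width.
The clip is 4584 / 1.960 ≈ 2338.7755 px tall.
Leftover height: 4584 − 2338.7755 = 2245.2245 px.
Across the 4584-px span: 2245.2245 × 4584 ≈ 10292109 px.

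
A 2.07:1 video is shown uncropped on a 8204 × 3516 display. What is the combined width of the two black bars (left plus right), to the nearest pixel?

2.07:1 (2.070) < 21:9 (2.333), so the video fills the height.
That makes the image 7278.12 px wide (3516 × 2.070).
Black = 8204 − 7278.12 = 925.88 px.

926 px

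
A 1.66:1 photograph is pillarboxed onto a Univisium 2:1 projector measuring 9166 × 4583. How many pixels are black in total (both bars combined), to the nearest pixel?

1.66:1 is narrower than Univisium 2:1, so it spans the full height.
Content width = 4583 × 1.660 ≈ 7607.7800 px.
Leftover width: 9166 − 7607.7800 = 1558.2200 px.
That's 1558.2200 × 4583 ≈ 7141322 black pixels.

7141322 pixels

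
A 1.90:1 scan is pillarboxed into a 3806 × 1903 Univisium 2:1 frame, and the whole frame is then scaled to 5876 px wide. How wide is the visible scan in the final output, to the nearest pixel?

5582 px

At 3806×1903 the scan is height-limited, so width = 1903 × 1.900 ≈ 3615.70 px.
The frame scales by 5876/3806 = 1.5439; 3615.70 × 1.5439 ≈ 5582.20 px.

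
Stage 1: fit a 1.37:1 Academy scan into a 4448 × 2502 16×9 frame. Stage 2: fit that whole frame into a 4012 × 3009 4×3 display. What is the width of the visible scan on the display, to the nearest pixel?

Inside the 4448×2502 canvas the scan is height-limited at 3427.74 × 2502.00.
16×9 in 4012×3009: fills the width, so the intermediate becomes 4012.00 × 2256.75 — a scale of ×0.9020.
Applying the same ×0.9020: 3427.74 → 3091.75.

3092 px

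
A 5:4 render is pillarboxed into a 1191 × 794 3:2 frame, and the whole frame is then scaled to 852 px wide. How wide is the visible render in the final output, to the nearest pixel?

At 1191×794 the render is height-limited, so width = 794 × 5/4 ≈ 992.50 px.
The frame scales by 852/1191 = 0.7154; 992.50 × 0.7154 ≈ 710.00 px.

710 px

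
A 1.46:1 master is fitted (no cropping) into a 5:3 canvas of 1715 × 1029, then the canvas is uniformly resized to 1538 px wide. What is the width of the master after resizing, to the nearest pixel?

In the 1715×1029 frame the master fills the height: width = 1029 × 1.460 ≈ 1502.34 px.
Scaling 1715 → 1538 is ×0.8968, so the width becomes 1502.34 × 0.8968 ≈ 1347.29 px.

1347 px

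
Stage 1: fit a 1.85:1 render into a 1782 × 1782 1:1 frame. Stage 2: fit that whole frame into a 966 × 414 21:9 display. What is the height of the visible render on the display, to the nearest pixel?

1.85:1 in 1782×1782: fills the width, so the render is 1782.00 × 963.24.
The 1:1 canvas is height-limited in 966×414, giving 414.00 × 414.00; scale factor 0.2323.
Applying the same ×0.2323: 963.24 → 223.78.

224 px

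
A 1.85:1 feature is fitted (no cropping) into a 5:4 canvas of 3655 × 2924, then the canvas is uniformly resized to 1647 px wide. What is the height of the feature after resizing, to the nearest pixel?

890 px

At 3655×2924 the feature is width-limited, so height = 3655 / 1.850 ≈ 1975.68 px.
Resizing to 1647 px wide multiplies everything by 0.4506: 1975.68 → 890.27 px.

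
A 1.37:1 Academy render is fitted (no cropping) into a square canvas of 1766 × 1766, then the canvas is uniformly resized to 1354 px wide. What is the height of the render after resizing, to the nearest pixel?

At 1766×1766 the render is width-limited, so height = 1766 / 1.370 ≈ 1289.05 px.
Scaling 1766 → 1354 is ×0.7667, so the height becomes 1289.05 × 0.7667 ≈ 988.32 px.

988 px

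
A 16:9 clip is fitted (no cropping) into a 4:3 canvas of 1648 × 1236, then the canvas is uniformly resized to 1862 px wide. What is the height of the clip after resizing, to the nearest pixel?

1047 px

Fitted into 1648×1236, the clip spans the width; its height is 1648 × 9/16 ≈ 927.00 px.
The frame scales by 1862/1648 = 1.1299; 927.00 × 1.1299 ≈ 1047.38 px.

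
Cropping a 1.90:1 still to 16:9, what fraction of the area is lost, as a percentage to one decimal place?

6.4%

Going from 1.90:1 to 16:9 means cutting width while keeping height.
Area ratio = (1.778)/(1.900) = 93.57%; the remaining 6.43% is cropped out.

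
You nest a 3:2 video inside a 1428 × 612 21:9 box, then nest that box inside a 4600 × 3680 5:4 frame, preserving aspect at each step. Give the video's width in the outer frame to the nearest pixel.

3:2 in 1428×612: fills the height, so the video is 918.00 × 612.00.
Second fit — the 21:9 canvas into 4600×3680 spans the width: 4600.00 × 1971.43 (×3.2213 from 1428×612).
The video scales with it: width 918.00 × 3.2213 ≈ 2957.14.

2957 px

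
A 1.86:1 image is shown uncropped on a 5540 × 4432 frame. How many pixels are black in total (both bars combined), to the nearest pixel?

1.86:1 is wider than 5:4, so it spans the full width.
The image is 5540 / 1.860 ≈ 2978.4946 px tall.
Black = 4432 − 2978.4946 = 1453.5054 px.
Across the 5540-px span: 1453.5054 × 5540 ≈ 8052420 px.

8052420 pixels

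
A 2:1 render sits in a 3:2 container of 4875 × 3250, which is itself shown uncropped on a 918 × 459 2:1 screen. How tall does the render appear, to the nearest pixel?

First fit — 2:1 into 4875×3250 spans the width: 4875.00 × 2437.50.
Second fit — the 3:2 canvas into 918×459 spans the height: 688.50 × 459.00 (×0.1412 from 4875×3250).
So the render's height is 2437.50 × 0.1412 ≈ 344.25.

344 px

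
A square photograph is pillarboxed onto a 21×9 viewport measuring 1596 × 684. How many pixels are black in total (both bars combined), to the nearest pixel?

square is narrower than 21×9, so it spans the full height.
Content width = 684 × 1/1 ≈ 684.0000 px.
1596 − 684.0000 = 912.0000 px of bars.
Across the 684-px span: 912.0000 × 684 ≈ 623808 px.

623808 pixels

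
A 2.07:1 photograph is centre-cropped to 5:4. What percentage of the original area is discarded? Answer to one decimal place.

Going from 2.07:1 to 5:4 means cutting width while keeping height.
Area ratio = (1.250)/(2.070) = 60.39%; the remaining 39.61% is cropped out.

39.6%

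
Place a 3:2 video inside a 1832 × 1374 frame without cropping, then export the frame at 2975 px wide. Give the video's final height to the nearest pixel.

Fitted into 1832×1374, the video spans the width; its height is 1832 × 2/3 ≈ 1221.33 px.
Scaling 1832 → 2975 is ×1.6239, so the height becomes 1221.33 × 1.6239 ≈ 1983.33 px.

1983 px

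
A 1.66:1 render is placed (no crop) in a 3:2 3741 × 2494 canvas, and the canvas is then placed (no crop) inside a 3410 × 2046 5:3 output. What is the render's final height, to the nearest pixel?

1849 px

1.66:1 in 3741×2494: fills the width, so the render is 3741.00 × 2253.61.
3:2 in 3410×2046: fills the height, so the intermediate becomes 3069.00 × 2046.00 — a scale of ×0.8204.
So the render's height is 2253.61 × 0.8204 ≈ 1848.80.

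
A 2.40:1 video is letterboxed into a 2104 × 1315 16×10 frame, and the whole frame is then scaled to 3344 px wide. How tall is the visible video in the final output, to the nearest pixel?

Fitted into 2104×1315, the video spans the width; its height is 2104 / 2.400 ≈ 876.67 px.
The frame scales by 3344/2104 = 1.5894; 876.67 × 1.5894 ≈ 1393.33 px.

1393 px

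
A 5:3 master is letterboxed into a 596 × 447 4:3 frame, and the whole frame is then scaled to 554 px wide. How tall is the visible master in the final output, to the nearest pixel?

332 px

Fitted into 596×447, the master spans the width; its height is 596 × 3/5 ≈ 357.60 px.
Resizing to 554 px wide multiplies everything by 0.9295: 357.60 → 332.40 px.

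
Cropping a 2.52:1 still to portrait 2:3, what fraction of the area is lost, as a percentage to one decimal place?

73.5%

portrait 2:3 is narrower than 2.52:1, so the crop keeps the full height and trims the width.
(0.667)/(2.520) ≈ 0.265 of the area survives, leaving 73.54% discarded.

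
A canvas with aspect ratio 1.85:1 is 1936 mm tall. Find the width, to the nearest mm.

Width = 1936 × 1.850 = 3581.60.

3582 mm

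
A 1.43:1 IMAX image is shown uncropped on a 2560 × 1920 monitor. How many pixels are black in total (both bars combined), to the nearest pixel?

1.43:1 IMAX (1.430) > 4×3 (1.333), so the image fills the width.
Content height = 2560 / 1.430 ≈ 1790.2098 px.
Leftover height: 1920 − 1790.2098 = 129.7902 px.
Across the 2560-px span: 129.7902 × 2560 ≈ 332263 px.

332263 pixels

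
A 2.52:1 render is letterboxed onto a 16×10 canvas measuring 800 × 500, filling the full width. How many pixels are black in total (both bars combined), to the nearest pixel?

146032 pixels

That makes the image 317.4603 px tall (800 / 2.520).
Leftover height: 500 − 317.4603 = 182.5397 px.
That's 182.5397 × 800 ≈ 146032 black pixels.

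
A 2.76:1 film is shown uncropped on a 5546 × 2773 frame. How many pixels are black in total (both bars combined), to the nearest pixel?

4234813 pixels

2.76:1 (2.760) > Univisium 2:1 (2.000), so the film fills the width.
Content height = 5546 / 2.760 ≈ 2009.4203 px.
Black = 2773 − 2009.4203 = 763.5797 px.
That's 763.5797 × 5546 ≈ 4234813 black pixels.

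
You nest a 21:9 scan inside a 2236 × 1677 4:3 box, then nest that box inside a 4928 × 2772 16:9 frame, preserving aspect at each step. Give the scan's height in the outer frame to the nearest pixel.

First fit — 21:9 into 2236×1677 spans the width: 2236.00 × 958.29.
The 4:3 canvas is height-limited in 4928×2772, giving 3696.00 × 2772.00; scale factor 1.6530.
The scan scales with it: height 958.29 × 1.6530 ≈ 1584.00.

1584 px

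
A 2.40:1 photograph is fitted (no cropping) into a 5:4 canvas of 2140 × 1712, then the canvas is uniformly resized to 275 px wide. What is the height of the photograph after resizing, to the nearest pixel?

115 px

At 2140×1712 the photograph is width-limited, so height = 2140 / 2.400 ≈ 891.67 px.
The frame scales by 275/2140 = 0.1285; 891.67 × 0.1285 ≈ 114.58 px.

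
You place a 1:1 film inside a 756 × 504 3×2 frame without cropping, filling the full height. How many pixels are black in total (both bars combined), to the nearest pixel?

127008 pixels

The film is 504 × 1/1 ≈ 504.0000 px wide.
756 − 504.0000 = 252.0000 px of bars.
That's 252.0000 × 504 ≈ 127008 black pixels.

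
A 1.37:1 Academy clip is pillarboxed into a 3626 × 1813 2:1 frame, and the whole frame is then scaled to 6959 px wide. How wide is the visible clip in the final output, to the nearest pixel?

4767 px

In the 3626×1813 frame the clip fills the height: width = 1813 × 1.370 ≈ 2483.81 px.
Scaling 3626 → 6959 is ×1.9192, so the width becomes 2483.81 × 1.9192 ≈ 4766.91 px.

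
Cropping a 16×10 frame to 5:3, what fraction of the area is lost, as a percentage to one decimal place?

The width stays; only height is cut (since 5:3 is wider than 16×10).
Fraction kept = (1.600)/(1.667) ≈ 96.00%, so 4.00% is lost.

4.0%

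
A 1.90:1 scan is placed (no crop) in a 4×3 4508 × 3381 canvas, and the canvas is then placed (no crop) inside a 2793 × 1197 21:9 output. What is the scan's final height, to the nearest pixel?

Inside the 4508×3381 canvas the scan is width-limited at 4508.00 × 2372.63.
4×3 in 2793×1197: fills the height, so the intermediate becomes 1596.00 × 1197.00 — a scale of ×0.3540.
Applying the same ×0.3540: 2372.63 → 840.00.

840 px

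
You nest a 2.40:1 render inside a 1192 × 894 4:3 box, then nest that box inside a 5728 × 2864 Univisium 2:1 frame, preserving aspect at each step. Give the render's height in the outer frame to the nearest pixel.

2.40:1 in 1192×894: fills the width, so the render is 1192.00 × 496.67.
4:3 in 5728×2864: fills the height, so the intermediate becomes 3818.67 × 2864.00 — a scale of ×3.2036.
The render scales with it: height 496.67 × 3.2036 ≈ 1591.11.

1591 px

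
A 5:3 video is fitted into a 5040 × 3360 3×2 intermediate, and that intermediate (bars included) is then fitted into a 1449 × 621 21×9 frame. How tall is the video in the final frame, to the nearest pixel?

559 px

First fit — 5:3 into 5040×3360 spans the width: 5040.00 × 3024.00.
3×2 in 1449×621: fills the height, so the intermediate becomes 931.50 × 621.00 — a scale of ×0.1848.
The video scales with it: height 3024.00 × 0.1848 ≈ 558.90.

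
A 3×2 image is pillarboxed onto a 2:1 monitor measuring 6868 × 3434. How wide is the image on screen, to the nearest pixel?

3×2 (1.500) < 2:1 (2.000), so the image fills the height.
Content width = 3434 × 3/2 ≈ 5151.00 px.

5151 px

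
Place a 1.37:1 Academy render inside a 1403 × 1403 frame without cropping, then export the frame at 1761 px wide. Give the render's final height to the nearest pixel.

1285 px

In the 1403×1403 frame the render fills the width: height = 1403 / 1.370 ≈ 1024.09 px.
Scaling 1403 → 1761 is ×1.2552, so the height becomes 1024.09 × 1.2552 ≈ 1285.40 px.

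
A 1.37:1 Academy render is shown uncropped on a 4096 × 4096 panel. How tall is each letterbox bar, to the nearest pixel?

1.37:1 Academy (1.370) > 1:1 (1.000), so the render fills the width.
Content height = 4096 / 1.370 ≈ 2989.78 px.
Leftover height: 4096 − 2989.78 = 1106.22 px → 553.11 each side.

553 px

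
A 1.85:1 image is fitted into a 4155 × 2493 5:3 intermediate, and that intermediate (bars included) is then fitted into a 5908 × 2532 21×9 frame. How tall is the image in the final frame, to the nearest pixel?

2281 px

First fit — 1.85:1 into 4155×2493 spans the width: 4155.00 × 2245.95.
Second fit — the 5:3 canvas into 5908×2532 spans the height: 4220.00 × 2532.00 (×1.0156 from 4155×2493).
The image scales with it: height 2245.95 × 1.0156 ≈ 2281.08.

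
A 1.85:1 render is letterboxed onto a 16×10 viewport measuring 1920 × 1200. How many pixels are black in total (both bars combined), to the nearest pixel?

Since 1.850 > 1.600, the render is width-limited.
The render is 1920 / 1.850 ≈ 1037.8378 px tall.
Black = 1200 − 1037.8378 = 162.1622 px.
Across the 1920-px span: 162.1622 × 1920 ≈ 311351 px.

311351 pixels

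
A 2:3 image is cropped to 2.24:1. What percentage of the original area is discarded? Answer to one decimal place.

70.2%

2.24:1 is wider than 2:3, so the crop keeps the full width and trims the height.
Fraction kept = (0.667)/(2.240) ≈ 29.76%, so 70.24% is lost.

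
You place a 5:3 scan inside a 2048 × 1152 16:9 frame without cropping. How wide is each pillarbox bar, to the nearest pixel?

64 px

5:3 is narrower than 16:9, so it spans the full height.
That makes the image 1920.00 px wide (1152 × 5/3).
2048 − 1920.00 = 128.00 px of bars (64.00 each).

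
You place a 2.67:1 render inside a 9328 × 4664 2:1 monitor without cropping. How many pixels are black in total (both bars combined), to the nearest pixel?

Since 2.670 > 2.000, the render is width-limited.
The render is 9328 / 2.670 ≈ 3493.6330 px tall.
Black = 4664 − 3493.6330 = 1170.3670 px.
That's 1170.3670 × 9328 ≈ 10917184 black pixels.

10917184 pixels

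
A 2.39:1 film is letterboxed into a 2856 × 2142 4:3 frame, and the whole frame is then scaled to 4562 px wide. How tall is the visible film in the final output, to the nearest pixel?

1909 px

Fitted into 2856×2142, the film spans the width; its height is 2856 / 2.390 ≈ 1194.98 px.
Resizing to 4562 px wide multiplies everything by 1.5973: 1194.98 → 1908.79 px.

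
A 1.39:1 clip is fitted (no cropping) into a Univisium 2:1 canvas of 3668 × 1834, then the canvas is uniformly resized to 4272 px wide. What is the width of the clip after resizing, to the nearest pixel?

Fitted into 3668×1834, the clip spans the height; its width is 1834 × 1.390 ≈ 2549.26 px.
The frame scales by 4272/3668 = 1.1647; 2549.26 × 1.1647 ≈ 2969.04 px.

2969 px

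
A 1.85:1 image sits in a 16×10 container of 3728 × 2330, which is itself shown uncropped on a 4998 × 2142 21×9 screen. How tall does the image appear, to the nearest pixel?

Inside the 3728×2330 canvas the image is width-limited at 3728.00 × 2015.14.
The 16×10 canvas is height-limited in 4998×2142, giving 3427.20 × 2142.00; scale factor 0.9193.
The image scales with it: height 2015.14 × 0.9193 ≈ 1852.54.

1853 px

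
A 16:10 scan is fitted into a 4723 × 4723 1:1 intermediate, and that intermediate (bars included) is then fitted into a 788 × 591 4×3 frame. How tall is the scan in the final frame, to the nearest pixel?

369 px

First fit — 16:10 into 4723×4723 spans the width: 4723.00 × 2951.88.
1:1 in 788×591: fills the height, so the intermediate becomes 591.00 × 591.00 — a scale of ×0.1251.
So the scan's height is 2951.88 × 0.1251 ≈ 369.38.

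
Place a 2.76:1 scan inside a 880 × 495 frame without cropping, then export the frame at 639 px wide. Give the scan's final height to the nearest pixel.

In the 880×495 frame the scan fills the width: height = 880 / 2.760 ≈ 318.84 px.
Scaling 880 → 639 is ×0.7261, so the height becomes 318.84 × 0.7261 ≈ 231.52 px.

232 px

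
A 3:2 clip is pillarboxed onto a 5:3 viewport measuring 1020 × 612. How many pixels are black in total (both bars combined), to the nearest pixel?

62424 pixels

3:2 (1.500) < 5:3 (1.667), so the clip fills the height.
The clip is 612 × 3/2 ≈ 918.0000 px wide.
Leftover width: 1020 − 918.0000 = 102.0000 px.
Bar area = 102.0000 × 612 ≈ 62424 px.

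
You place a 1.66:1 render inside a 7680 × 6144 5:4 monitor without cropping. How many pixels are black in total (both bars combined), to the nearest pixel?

11654354 pixels

1.66:1 is wider than 5:4, so it spans the full width.
That makes the image 4626.5060 px tall (7680 / 1.660).
6144 − 4626.5060 = 1517.4940 px of bars.
That's 1517.4940 × 7680 ≈ 11654354 black pixels.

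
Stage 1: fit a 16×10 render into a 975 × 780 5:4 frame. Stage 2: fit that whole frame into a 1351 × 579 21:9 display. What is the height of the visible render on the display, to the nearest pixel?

First fit — 16×10 into 975×780 spans the width: 975.00 × 609.38.
Second fit — the 5:4 canvas into 1351×579 spans the height: 723.75 × 579.00 (×0.7423 from 975×780).
So the render's height is 609.38 × 0.7423 ≈ 452.34.

452 px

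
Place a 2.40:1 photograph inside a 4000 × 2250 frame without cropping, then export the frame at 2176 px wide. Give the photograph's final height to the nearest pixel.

907 px

Fitted into 4000×2250, the photograph spans the width; its height is 4000 / 2.400 ≈ 1666.67 px.
Resizing to 2176 px wide multiplies everything by 0.5440: 1666.67 → 906.67 px.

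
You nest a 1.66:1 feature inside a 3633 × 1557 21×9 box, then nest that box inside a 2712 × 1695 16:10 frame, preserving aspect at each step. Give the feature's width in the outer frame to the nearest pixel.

Inside the 3633×1557 canvas the feature is height-limited at 2584.62 × 1557.00.
21×9 in 2712×1695: fills the width, so the intermediate becomes 2712.00 × 1162.29 — a scale of ×0.7465.
The feature scales with it: width 2584.62 × 0.7465 ≈ 1929.39.

1929 px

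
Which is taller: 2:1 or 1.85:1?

1.85:1

2 and 1.85; 2 > 1.85. The smaller width-to-height ratio is the taller frame.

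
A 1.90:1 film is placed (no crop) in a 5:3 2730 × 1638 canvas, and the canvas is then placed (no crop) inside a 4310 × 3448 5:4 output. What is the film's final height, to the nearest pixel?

2268 px

First fit — 1.90:1 into 2730×1638 spans the width: 2730.00 × 1436.84.
5:3 in 4310×3448: fills the width, so the intermediate becomes 4310.00 × 2586.00 — a scale of ×1.5788.
The film scales with it: height 1436.84 × 1.5788 ≈ 2268.42.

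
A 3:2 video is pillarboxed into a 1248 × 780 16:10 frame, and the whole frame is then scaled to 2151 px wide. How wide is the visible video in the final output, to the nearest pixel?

2017 px

In the 1248×780 frame the video fills the height: width = 780 × 3/2 ≈ 1170.00 px.
The frame scales by 2151/1248 = 1.7236; 1170.00 × 1.7236 ≈ 2016.56 px.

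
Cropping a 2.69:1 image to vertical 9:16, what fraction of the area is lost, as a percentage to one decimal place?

79.1%

Going from 2.69:1 to vertical 9:16 means cutting width while keeping height.
(0.562)/(2.690) ≈ 0.209 of the area survives, leaving 79.09% discarded.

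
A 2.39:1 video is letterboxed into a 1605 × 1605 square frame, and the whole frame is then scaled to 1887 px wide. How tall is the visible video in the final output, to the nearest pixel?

Fitted into 1605×1605, the video spans the width; its height is 1605 / 2.390 ≈ 671.55 px.
The frame scales by 1887/1605 = 1.1757; 671.55 × 1.1757 ≈ 789.54 px.

790 px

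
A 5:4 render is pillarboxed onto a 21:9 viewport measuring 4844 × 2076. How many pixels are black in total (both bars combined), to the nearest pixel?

5:4 is narrower than 21:9, so it spans the full height.
That makes the image 2595.0000 px wide (2076 × 5/4).
Leftover width: 4844 − 2595.0000 = 2249.0000 px.
That's 2249.0000 × 2076 ≈ 4668924 black pixels.

4668924 pixels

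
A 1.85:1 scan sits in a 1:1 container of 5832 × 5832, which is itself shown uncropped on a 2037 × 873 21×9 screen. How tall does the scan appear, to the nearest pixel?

First fit — 1.85:1 into 5832×5832 spans the width: 5832.00 × 3152.43.
Second fit — the 1:1 canvas into 2037×873 spans the height: 873.00 × 873.00 (×0.1497 from 5832×5832).
So the scan's height is 3152.43 × 0.1497 ≈ 471.89.

472 px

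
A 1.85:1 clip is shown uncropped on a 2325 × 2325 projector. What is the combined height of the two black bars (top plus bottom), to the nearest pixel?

1.85:1 is wider than square, so it spans the full width.
The clip is 2325 / 1.850 ≈ 1256.76 px tall.
Black = 2325 − 1256.76 = 1068.24 px.

1068 px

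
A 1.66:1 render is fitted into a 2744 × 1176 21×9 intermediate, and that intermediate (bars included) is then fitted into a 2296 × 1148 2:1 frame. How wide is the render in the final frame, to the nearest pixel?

1.66:1 in 2744×1176: fills the height, so the render is 1952.16 × 1176.00.
Second fit — the 21×9 canvas into 2296×1148 spans the width: 2296.00 × 984.00 (×0.8367 from 2744×1176).
The render scales with it: width 1952.16 × 0.8367 ≈ 1633.44.

1633 px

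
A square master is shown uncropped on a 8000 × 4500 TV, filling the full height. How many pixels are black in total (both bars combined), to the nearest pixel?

15750000 pixels

Content width = 4500 × 1/1 ≈ 4500.0000 px.
8000 − 4500.0000 = 3500.0000 px of bars.
That's 3500.0000 × 4500 ≈ 15750000 black pixels.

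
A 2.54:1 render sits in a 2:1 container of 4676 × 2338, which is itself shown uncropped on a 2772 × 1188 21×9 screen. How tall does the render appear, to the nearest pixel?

Inside the 4676×2338 canvas the render is width-limited at 4676.00 × 1840.94.
Second fit — the 2:1 canvas into 2772×1188 spans the height: 2376.00 × 1188.00 (×0.5081 from 4676×2338).
The render scales with it: height 1840.94 × 0.5081 ≈ 935.43.

935 px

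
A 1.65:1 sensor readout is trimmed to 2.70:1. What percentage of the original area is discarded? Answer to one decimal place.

38.9%

2.70:1 is wider than 1.65:1, so the crop keeps the full width and trims the height.
Fraction kept = (1.650)/(2.700) ≈ 61.11%, so 38.89% is lost.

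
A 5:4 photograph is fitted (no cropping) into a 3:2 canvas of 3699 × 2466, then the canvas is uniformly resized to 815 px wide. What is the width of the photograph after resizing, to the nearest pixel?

679 px

Fitted into 3699×2466, the photograph spans the height; its width is 2466 × 5/4 ≈ 3082.50 px.
The frame scales by 815/3699 = 0.2203; 3082.50 × 0.2203 ≈ 679.17 px.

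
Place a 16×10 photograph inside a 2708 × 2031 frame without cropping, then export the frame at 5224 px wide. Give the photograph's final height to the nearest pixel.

At 2708×2031 the photograph is width-limited, so height = 2708 × 10/16 ≈ 1692.50 px.
Resizing to 5224 px wide multiplies everything by 1.9291: 1692.50 → 3265.00 px.

3265 px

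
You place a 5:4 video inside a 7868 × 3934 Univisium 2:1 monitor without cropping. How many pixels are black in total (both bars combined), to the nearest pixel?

11607267 pixels

5:4 (1.250) < Univisium 2:1 (2.000), so the video fills the height.
Content width = 3934 × 5/4 ≈ 4917.5000 px.
Leftover width: 7868 − 4917.5000 = 2950.5000 px.
That's 2950.5000 × 3934 ≈ 11607267 black pixels.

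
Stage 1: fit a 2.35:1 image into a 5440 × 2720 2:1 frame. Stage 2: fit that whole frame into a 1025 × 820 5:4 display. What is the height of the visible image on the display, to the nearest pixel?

436 px

2.35:1 in 5440×2720: fills the width, so the image is 5440.00 × 2314.89.
2:1 in 1025×820: fills the width, so the intermediate becomes 1025.00 × 512.50 — a scale of ×0.1884.
The image scales with it: height 2314.89 × 0.1884 ≈ 436.17.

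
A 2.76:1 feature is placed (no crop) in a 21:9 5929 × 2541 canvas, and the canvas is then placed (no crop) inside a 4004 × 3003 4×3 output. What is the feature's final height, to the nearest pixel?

1451 px

First fit — 2.76:1 into 5929×2541 spans the width: 5929.00 × 2148.19.
21:9 in 4004×3003: fills the width, so the intermediate becomes 4004.00 × 1716.00 — a scale of ×0.6753.
The feature scales with it: height 2148.19 × 0.6753 ≈ 1450.72.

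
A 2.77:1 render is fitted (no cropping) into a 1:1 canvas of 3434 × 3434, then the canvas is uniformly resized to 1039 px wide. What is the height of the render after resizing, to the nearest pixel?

At 3434×3434 the render is width-limited, so height = 3434 / 2.770 ≈ 1239.71 px.
Scaling 3434 → 1039 is ×0.3026, so the height becomes 1239.71 × 0.3026 ≈ 375.09 px.

375 px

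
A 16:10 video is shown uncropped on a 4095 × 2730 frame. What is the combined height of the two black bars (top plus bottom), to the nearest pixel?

Since 1.600 > 1.500, the video is width-limited.
That makes the image 2559.38 px tall (4095 × 10/16).
Black = 2730 − 2559.38 = 170.62 px.

171 px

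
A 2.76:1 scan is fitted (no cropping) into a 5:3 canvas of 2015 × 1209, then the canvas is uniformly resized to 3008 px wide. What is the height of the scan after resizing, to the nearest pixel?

1090 px

In the 2015×1209 frame the scan fills the width: height = 2015 / 2.760 ≈ 730.07 px.
Resizing to 3008 px wide multiplies everything by 1.4928: 730.07 → 1089.86 px.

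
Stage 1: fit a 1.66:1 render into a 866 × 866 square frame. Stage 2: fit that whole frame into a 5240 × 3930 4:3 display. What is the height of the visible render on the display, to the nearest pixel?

2367 px

1.66:1 in 866×866: fills the width, so the render is 866.00 × 521.69.
Second fit — the square canvas into 5240×3930 spans the height: 3930.00 × 3930.00 (×4.5381 from 866×866).
So the render's height is 521.69 × 4.5381 ≈ 2367.47.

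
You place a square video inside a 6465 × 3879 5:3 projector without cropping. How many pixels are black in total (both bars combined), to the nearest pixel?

Since 1.000 < 1.667, the video is height-limited.
The video is 3879 × 1/1 ≈ 3879.0000 px wide.
Leftover width: 6465 − 3879.0000 = 2586.0000 px.
Bar area = 2586.0000 × 3879 ≈ 10031094 px.

10031094 pixels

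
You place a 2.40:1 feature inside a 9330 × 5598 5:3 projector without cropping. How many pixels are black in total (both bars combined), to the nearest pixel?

15958965 pixels

2.40:1 (2.400) > 5:3 (1.667), so the feature fills the width.
Content height = 9330 / 2.400 ≈ 3887.5000 px.
Black = 5598 − 3887.5000 = 1710.5000 px.
Bar area = 1710.5000 × 9330 ≈ 15958965 px.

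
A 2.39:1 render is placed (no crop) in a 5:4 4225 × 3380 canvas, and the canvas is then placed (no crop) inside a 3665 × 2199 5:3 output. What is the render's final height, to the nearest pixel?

1150 px

Inside the 4225×3380 canvas the render is width-limited at 4225.00 × 1767.78.
Second fit — the 5:4 canvas into 3665×2199 spans the height: 2748.75 × 2199.00 (×0.6506 from 4225×3380).
Applying the same ×0.6506: 1767.78 → 1150.10.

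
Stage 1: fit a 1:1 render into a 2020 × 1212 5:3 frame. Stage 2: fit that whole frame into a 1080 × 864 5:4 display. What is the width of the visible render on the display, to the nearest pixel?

1:1 in 2020×1212: fills the height, so the render is 1212.00 × 1212.00.
The 5:3 canvas is width-limited in 1080×864, giving 1080.00 × 648.00; scale factor 0.5347.
Applying the same ×0.5347: 1212.00 → 648.00.

648 px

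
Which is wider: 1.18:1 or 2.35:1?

1.18 and 2.35; 2.35 > 1.18.

2.35:1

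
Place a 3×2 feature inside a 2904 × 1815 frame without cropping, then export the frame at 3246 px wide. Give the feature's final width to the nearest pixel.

At 2904×1815 the feature is height-limited, so width = 1815 × 3/2 ≈ 2722.50 px.
Scaling 2904 → 3246 is ×1.1178, so the width becomes 2722.50 × 1.1178 ≈ 3043.12 px.

3043 px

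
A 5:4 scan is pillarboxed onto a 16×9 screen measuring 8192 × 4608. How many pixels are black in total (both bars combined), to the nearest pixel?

Since 1.250 < 1.778, the scan is height-limited.
The scan is 4608 × 5/4 ≈ 5760.0000 px wide.
Black = 8192 − 5760.0000 = 2432.0000 px.
Across the 4608-px span: 2432.0000 × 4608 ≈ 11206656 px.

11206656 pixels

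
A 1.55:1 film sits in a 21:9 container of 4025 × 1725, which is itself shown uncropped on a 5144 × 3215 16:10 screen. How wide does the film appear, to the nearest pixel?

3417 px

1.55:1 in 4025×1725: fills the height, so the film is 2673.75 × 1725.00.
The 21:9 canvas is width-limited in 5144×3215, giving 5144.00 × 2204.57; scale factor 1.2780.
The film scales with it: width 2673.75 × 1.2780 ≈ 3417.09.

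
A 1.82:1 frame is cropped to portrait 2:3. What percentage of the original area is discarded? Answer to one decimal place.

63.4%

Going from 1.82:1 to portrait 2:3 means cutting width while keeping height.
(0.667)/(1.820) ≈ 0.366 of the area survives, leaving 63.37% discarded.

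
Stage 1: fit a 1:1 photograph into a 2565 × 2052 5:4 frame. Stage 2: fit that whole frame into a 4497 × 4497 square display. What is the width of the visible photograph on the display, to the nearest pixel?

3598 px

1:1 in 2565×2052: fills the height, so the photograph is 2052.00 × 2052.00.
Second fit — the 5:4 canvas into 4497×4497 spans the width: 4497.00 × 3597.60 (×1.7532 from 2565×2052).
The photograph scales with it: width 2052.00 × 1.7532 ≈ 3597.60.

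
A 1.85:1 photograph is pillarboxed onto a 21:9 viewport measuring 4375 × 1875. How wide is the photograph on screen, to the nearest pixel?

3469 px

Since 1.850 < 2.333, the photograph is height-limited.
Content width = 1875 × 1.850 ≈ 3468.75 px.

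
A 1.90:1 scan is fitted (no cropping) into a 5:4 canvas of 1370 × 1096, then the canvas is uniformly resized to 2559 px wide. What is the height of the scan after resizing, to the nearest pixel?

1347 px

Fitted into 1370×1096, the scan spans the width; its height is 1370 / 1.900 ≈ 721.05 px.
Scaling 1370 → 2559 is ×1.8679, so the height becomes 721.05 × 1.8679 ≈ 1346.84 px.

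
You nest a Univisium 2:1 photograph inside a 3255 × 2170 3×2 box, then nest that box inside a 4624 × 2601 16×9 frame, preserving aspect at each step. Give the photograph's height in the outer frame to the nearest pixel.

1951 px

Inside the 3255×2170 canvas the photograph is width-limited at 3255.00 × 1627.50.
3×2 in 4624×2601: fills the height, so the intermediate becomes 3901.50 × 2601.00 — a scale of ×1.1986.
So the photograph's height is 1627.50 × 1.1986 ≈ 1950.75.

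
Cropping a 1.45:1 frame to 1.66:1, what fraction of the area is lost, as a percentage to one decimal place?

12.7%

Going from 1.45:1 to 1.66:1 means cutting height while keeping width.
(1.450)/(1.660) ≈ 0.873 of the area survives, leaving 12.65% discarded.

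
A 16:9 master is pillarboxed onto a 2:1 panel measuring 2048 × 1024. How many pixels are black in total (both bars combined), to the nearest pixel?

233017 pixels

16:9 is narrower than 2:1, so it spans the full height.
That makes the image 1820.4444 px wide (1024 × 16/9).
2048 − 1820.4444 = 227.5556 px of bars.
Bar area = 227.5556 × 1024 ≈ 233017 px.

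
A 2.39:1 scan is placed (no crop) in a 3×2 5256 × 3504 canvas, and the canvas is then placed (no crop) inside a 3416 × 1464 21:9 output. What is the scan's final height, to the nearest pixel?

2.39:1 in 5256×3504: fills the width, so the scan is 5256.00 × 2199.16.
3×2 in 3416×1464: fills the height, so the intermediate becomes 2196.00 × 1464.00 — a scale of ×0.4178.
The scan scales with it: height 2199.16 × 0.4178 ≈ 918.83.

919 px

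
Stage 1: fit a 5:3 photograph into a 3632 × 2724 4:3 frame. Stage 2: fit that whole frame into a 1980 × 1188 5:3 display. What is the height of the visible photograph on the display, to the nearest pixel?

950 px

5:3 in 3632×2724: fills the width, so the photograph is 3632.00 × 2179.20.
4:3 in 1980×1188: fills the height, so the intermediate becomes 1584.00 × 1188.00 — a scale of ×0.4361.
So the photograph's height is 2179.20 × 0.4361 ≈ 950.40.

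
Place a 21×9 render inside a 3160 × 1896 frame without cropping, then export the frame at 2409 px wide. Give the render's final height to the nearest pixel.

Fitted into 3160×1896, the render spans the width; its height is 3160 × 9/21 ≈ 1354.29 px.
Scaling 3160 → 2409 is ×0.7623, so the height becomes 1354.29 × 0.7623 ≈ 1032.43 px.

1032 px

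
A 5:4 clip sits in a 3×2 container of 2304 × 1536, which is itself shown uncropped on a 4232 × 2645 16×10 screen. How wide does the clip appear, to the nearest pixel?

3306 px

5:4 in 2304×1536: fills the height, so the clip is 1920.00 × 1536.00.
Second fit — the 3×2 canvas into 4232×2645 spans the height: 3967.50 × 2645.00 (×1.7220 from 2304×1536).
Applying the same ×1.7220: 1920.00 → 3306.25.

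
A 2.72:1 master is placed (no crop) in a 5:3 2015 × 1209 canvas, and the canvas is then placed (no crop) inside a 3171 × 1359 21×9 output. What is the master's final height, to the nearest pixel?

Inside the 2015×1209 canvas the master is width-limited at 2015.00 × 740.81.
5:3 in 3171×1359: fills the height, so the intermediate becomes 2265.00 × 1359.00 — a scale of ×1.1241.
Applying the same ×1.1241: 740.81 → 832.72.

833 px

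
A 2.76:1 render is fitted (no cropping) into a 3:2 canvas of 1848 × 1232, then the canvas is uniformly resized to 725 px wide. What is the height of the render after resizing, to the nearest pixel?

In the 1848×1232 frame the render fills the width: height = 1848 / 2.760 ≈ 669.57 px.
Resizing to 725 px wide multiplies everything by 0.3923: 669.57 → 262.68 px.

263 px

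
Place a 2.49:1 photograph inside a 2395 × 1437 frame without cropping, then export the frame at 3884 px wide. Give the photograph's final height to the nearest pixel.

Fitted into 2395×1437, the photograph spans the width; its height is 2395 / 2.490 ≈ 961.85 px.
The frame scales by 3884/2395 = 1.6217; 961.85 × 1.6217 ≈ 1559.84 px.

1560 px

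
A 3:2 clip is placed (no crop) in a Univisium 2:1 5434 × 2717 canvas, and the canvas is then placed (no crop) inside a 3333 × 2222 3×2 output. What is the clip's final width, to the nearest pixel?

3:2 in 5434×2717: fills the height, so the clip is 4075.50 × 2717.00.
Second fit — the Univisium 2:1 canvas into 3333×2222 spans the width: 3333.00 × 1666.50 (×0.6134 from 5434×2717).
Applying the same ×0.6134: 4075.50 → 2499.75.

2500 px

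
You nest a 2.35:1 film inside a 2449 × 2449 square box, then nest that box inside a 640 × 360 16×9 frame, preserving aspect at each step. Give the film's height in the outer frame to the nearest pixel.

2.35:1 in 2449×2449: fills the width, so the film is 2449.00 × 1042.13.
Second fit — the square canvas into 640×360 spans the height: 360.00 × 360.00 (×0.1470 from 2449×2449).
So the film's height is 1042.13 × 0.1470 ≈ 153.19.

153 px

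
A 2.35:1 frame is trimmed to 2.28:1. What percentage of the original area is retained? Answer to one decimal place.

97.0%

Going from 2.35:1 to 2.28:1 means cutting width while keeping height.
Fraction kept = (2.280)/(2.350) ≈ 97.02%.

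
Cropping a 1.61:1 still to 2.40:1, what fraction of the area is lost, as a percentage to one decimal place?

32.9%

2.40:1 is wider than 1.61:1, so the crop keeps the full width and trims the height.
Fraction kept = (1.610)/(2.400) ≈ 67.08%, so 32.92% is lost.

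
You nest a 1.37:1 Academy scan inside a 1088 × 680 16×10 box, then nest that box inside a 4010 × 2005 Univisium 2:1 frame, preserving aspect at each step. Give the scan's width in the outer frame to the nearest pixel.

1.37:1 Academy in 1088×680: fills the height, so the scan is 931.60 × 680.00.
16×10 in 4010×2005: fills the height, so the intermediate becomes 3208.00 × 2005.00 — a scale of ×2.9485.
The scan scales with it: width 931.60 × 2.9485 ≈ 2746.85.

2747 px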